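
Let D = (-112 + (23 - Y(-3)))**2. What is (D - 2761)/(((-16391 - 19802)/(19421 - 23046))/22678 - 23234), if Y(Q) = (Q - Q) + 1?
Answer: -25818069250/112353813371 ≈ -0.22979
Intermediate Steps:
Y(Q) = 1 (Y(Q) = 0 + 1 = 1)
D = 8100 (D = (-112 + (23 - 1*1))**2 = (-112 + (23 - 1))**2 = (-112 + 22)**2 = (-90)**2 = 8100)
(D - 2761)/(((-16391 - 19802)/(19421 - 23046))/22678 - 23234) = (8100 - 2761)/(((-16391 - 19802)/(19421 - 23046))/22678 - 23234) = 5339/(-36193/(-3625)*(1/22678) - 23234) = 5339/(-36193*(-1/3625)*(1/22678) - 23234) = 5339/((36193/3625)*(1/22678) - 23234) = 5339/(2129/4835750 - 23234) = 5339/(-112353813371/4835750) = 5339*(-4835750/112353813371) = -25818069250/112353813371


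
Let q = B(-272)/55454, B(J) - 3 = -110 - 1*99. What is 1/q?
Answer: -27727/103 ≈ -269.19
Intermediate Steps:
B(J) = -206 (B(J) = 3 + (-110 - 1*99) = 3 + (-110 - 99) = 3 - 209 = -206)
q = -103/27727 (q = -206/55454 = -206*1/55454 = -103/27727 ≈ -0.0037148)
1/q = 1/(-103/27727) = -27727/103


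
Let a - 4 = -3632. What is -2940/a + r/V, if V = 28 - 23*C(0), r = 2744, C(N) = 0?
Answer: 89621/907 ≈ 98.810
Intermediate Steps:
a = -3628 (a = 4 - 3632 = -3628)
V = 28 (V = 28 - 23*0 = 28 + 0 = 28)
-2940/a + r/V = -2940/(-3628) + 2744/28 = -2940*(-1/3628) + 2744*(1/28) = 735/907 + 98 = 89621/907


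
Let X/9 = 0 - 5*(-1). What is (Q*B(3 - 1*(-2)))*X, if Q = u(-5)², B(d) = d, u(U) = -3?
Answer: 2025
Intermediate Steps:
X = 45 (X = 9*(0 - 5*(-1)) = 9*(0 + 5) = 9*5 = 45)
Q = 9 (Q = (-3)² = 9)
(Q*B(3 - 1*(-2)))*X = (9*(3 - 1*(-2)))*45 = (9*(3 + 2))*45 = (9*5)*45 = 45*45 = 2025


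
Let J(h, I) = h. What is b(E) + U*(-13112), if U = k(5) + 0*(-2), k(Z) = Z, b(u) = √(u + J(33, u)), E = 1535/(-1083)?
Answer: -65560 + 2*√25653/57 ≈ -65554.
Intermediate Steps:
E = -1535/1083 (E = 1535*(-1/1083) = -1535/1083 ≈ -1.4174)
b(u) = √(33 + u) (b(u) = √(u + 33) = √(33 + u))
U = 5 (U = 5 + 0*(-2) = 5 + 0 = 5)
b(E) + U*(-13112) = √(33 - 1535/1083) + 5*(-13112) = √(34204/1083) - 65560 = 2*√25653/57 - 65560 = -65560 + 2*√25653/57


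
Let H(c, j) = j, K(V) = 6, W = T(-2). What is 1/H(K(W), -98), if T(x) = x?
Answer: -1/98 ≈ -0.010204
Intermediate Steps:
W = -2
1/H(K(W), -98) = 1/(-98) = -1/98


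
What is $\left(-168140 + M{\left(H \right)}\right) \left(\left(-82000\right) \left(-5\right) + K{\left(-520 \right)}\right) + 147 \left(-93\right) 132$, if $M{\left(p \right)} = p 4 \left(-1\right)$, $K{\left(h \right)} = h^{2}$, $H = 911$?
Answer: $-116883638172$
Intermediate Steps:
$M{\left(p \right)} = - 4 p$ ($M{\left(p \right)} = 4 p \left(-1\right) = - 4 p$)
$\left(-168140 + M{\left(H \right)}\right) \left(\left(-82000\right) \left(-5\right) + K{\left(-520 \right)}\right) + 147 \left(-93\right) 132 = \left(-168140 - 3644\right) \left(\left(-82000\right) \left(-5\right) + \left(-520\right)^{2}\right) + 147 \left(-93\right) 132 = \left(-168140 - 3644\right) \left(410000 + 270400\right) - 1804572 = \left(-171784\right) 680400 - 1804572 = -116881833600 - 1804572 = -116883638172$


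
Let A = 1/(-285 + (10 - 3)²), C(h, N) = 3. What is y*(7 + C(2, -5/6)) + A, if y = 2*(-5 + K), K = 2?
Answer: -14161/236 ≈ -60.004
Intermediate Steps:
y = -6 (y = 2*(-5 + 2) = 2*(-3) = -6)
A = -1/236 (A = 1/(-285 + 7²) = 1/(-285 + 49) = 1/(-236) = -1/236 ≈ -0.0042373)
y*(7 + C(2, -5/6)) + A = -6*(7 + 3) - 1/236 = -6*10 - 1/236 = -60 - 1/236 = -14161/236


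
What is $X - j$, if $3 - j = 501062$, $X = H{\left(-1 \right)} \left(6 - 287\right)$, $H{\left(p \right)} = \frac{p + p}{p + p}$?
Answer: $500778$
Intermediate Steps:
$H{\left(p \right)} = 1$ ($H{\left(p \right)} = \frac{2 p}{2 p} = 2 p \frac{1}{2 p} = 1$)
$X = -281$ ($X = 1 \left(6 - 287\right) = 1 \left(-281\right) = -281$)
$j = -501059$ ($j = 3 - 501062 = -501059$)
$X - j = -281 - -501059 = -281 + 501059 = 500778$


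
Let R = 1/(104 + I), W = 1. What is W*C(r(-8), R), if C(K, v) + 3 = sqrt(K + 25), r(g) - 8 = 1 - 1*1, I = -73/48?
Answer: -3 + sqrt(33) ≈ 2.7446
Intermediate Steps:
I = -73/48 (I = -73*1/48 = -73/48 ≈ -1.5208)
r(g) = 8 (r(g) = 8 + (1 - 1*1) = 8 + (1 - 1) = 8 + 0 = 8)
R = 48/4919 (R = 1/(104 - 73/48) = 1/(4919/48) = 48/4919 ≈ 0.0097581)
C(K, v) = -3 + sqrt(25 + K) (C(K, v) = -3 + sqrt(K + 25) = -3 + sqrt(25 + K))
W*C(r(-8), R) = 1*(-3 + sqrt(25 + 8)) = 1*(-3 + sqrt(33)) = -3 + sqrt(33)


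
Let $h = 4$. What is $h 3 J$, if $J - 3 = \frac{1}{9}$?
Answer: $\frac{112}{3} \approx 37.333$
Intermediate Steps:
$J = \frac{28}{9}$ ($J = 3 + \frac{1}{9} = \frac{28}{9} \approx 3.1111$)
$h 3 J = 4 \cdot 3 \cdot \frac{28}{9} = 4 \cdot \frac{28}{3} = \frac{112}{3}$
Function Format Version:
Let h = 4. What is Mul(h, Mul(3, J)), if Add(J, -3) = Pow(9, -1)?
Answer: Rational(112, 3) ≈ 37.333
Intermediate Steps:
J = Rational(28, 9) (J = Add(3, Pow(9, -1)) = Add(3, Rational(1, 9)) = Rational(28, 9) ≈ 3.1111)
Mul(h, Mul(3, J)) = Mul(4, Mul(3, Rational(28, 9))) = Mul(4, Rational(28, 3)) = Rational(112, 3)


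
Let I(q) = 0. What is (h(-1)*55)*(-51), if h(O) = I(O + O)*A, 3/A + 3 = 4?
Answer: 0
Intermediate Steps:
A = 3 (A = 3/(-3 + 4) = 3/1 = 3*1 = 3)
h(O) = 0 (h(O) = 0*3 = 0)
(h(-1)*55)*(-51) = (0*55)*(-51) = 0*(-51) = 0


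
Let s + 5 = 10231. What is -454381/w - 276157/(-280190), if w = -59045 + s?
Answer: 140794720973/13678595610 ≈ 10.293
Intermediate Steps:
s = 10226 (s = -5 + 10231 = 10226)
w = -48819 (w = -59045 + 10226 = -48819)
-454381/w - 276157/(-280190) = -454381/(-48819) - 276157/(-280190) = -454381*(-1/48819) - 276157*(-1/280190) = 454381/48819 + 276157/280190 = 140794720973/13678595610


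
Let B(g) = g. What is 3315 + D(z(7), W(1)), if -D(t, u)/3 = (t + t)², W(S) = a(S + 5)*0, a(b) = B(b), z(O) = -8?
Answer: 2547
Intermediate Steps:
a(b) = b
W(S) = 0 (W(S) = (S + 5)*0 = (5 + S)*0 = 0)
D(t, u) = -12*t² (D(t, u) = -3*(t + t)² = -3*4*t² = -12*t²)
3315 + D(z(7), W(1)) = 3315 - 12*(-8)² = 3315 - 12*64 = 3315 - 768 = 2547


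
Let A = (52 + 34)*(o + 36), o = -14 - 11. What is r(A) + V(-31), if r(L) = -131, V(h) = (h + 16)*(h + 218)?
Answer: -2936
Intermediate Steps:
o = -25
V(h) = (16 + h)*(218 + h)
A = 946 (A = (52 + 34)*(-25 + 36) = 86*11 = 946)
r(A) + V(-31) = -131 + (3488 + (-31)² + 234*(-31)) = -131 + (3488 + 961 - 7254) = -131 - 2805 = -2936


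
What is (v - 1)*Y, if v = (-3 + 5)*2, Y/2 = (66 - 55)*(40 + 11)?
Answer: 3366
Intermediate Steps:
Y = 1122 (Y = 2*((66 - 55)*(40 + 11)) = 2*(11*51) = 2*561 = 1122)
v = 4 (v = 2*2 = 4)
(v - 1)*Y = (4 - 1)*1122 = 3*1122 = 3366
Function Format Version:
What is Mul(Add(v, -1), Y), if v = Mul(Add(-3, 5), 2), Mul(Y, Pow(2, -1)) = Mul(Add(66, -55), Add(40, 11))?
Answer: 3366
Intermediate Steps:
Y = 1122 (Y = Mul(2, Mul(Add(66, -55), Add(40, 11))) = Mul(2, Mul(11, 51)) = Mul(2, 561) = 1122)
v = 4 (v = Mul(2, 2) = 4)
Mul(Add(v, -1), Y) = Mul(Add(4, -1), 1122) = Mul(3, 1122) = 3366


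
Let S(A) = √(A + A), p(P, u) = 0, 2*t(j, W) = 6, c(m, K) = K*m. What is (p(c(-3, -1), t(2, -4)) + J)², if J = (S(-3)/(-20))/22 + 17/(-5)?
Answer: (1496 + I*√6)²/193600 ≈ 11.56 + 0.037856*I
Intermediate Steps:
t(j, W) = 3 (t(j, W) = (½)*6 = 3)
S(A) = √2*√A (S(A) = √(2*A) = √2*√A)
J = -17/5 - I*√6/440 (J = ((√2*√(-3))/(-20))/22 + 17/(-5) = ((√2*(I*√3))*(-1/20))*(1/22) + 17*(-⅕) = ((I*√6)*(-1/20))*(1/22) - 17/5 = -I*√6/20*(1/22) - 17/5 = -I*√6/440 - 17/5 = -17/5 - I*√6/440 ≈ -3.4 - 0.005567*I)
(p(c(-3, -1), t(2, -4)) + J)² = (0 + (-17/5 - I*√6/440))² = (-17/5 - I*√6/440)²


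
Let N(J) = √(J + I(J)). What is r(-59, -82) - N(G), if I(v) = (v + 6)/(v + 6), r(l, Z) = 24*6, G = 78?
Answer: 144 - √79 ≈ 135.11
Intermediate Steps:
r(l, Z) = 144
I(v) = 1 (I(v) = (6 + v)/(6 + v) = 1)
N(J) = √(1 + J) (N(J) = √(J + 1) = √(1 + J))
r(-59, -82) - N(G) = 144 - √(1 + 78) = 144 - √79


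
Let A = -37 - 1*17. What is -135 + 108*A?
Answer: -5967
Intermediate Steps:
A = -54 (A = -37 - 17 = -54)
-135 + 108*A = -135 + 108*(-54) = -135 - 5832 = -5967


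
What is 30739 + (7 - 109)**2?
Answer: 41143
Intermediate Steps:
30739 + (7 - 109)**2 = 30739 + (-102)**2 = 30739 + 10404 = 41143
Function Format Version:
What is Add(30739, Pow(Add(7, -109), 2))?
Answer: 41143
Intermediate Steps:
Add(30739, Pow(Add(7, -109), 2)) = Add(30739, Pow(-102, 2)) = Add(30739, 10404) = 41143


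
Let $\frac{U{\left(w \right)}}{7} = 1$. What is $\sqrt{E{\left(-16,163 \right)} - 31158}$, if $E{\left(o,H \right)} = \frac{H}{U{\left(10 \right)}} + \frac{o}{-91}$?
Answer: $\frac{i \sqrt{5261737}}{13} \approx 176.45 i$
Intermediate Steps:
$U{\left(w \right)} = 7$ ($U{\left(w \right)} = 7 \cdot 1 = 7$)
$E{\left(o,H \right)} = - \frac{o}{91} + \frac{H}{7}$ ($E{\left(o,H \right)} = \frac{H}{7} + \frac{o}{-91} = H \frac{1}{7} + o \left(- \frac{1}{91}\right) = \frac{H}{7} - \frac{o}{91} = - \frac{o}{91} + \frac{H}{7}$)
$\sqrt{E{\left(-16,163 \right)} - 31158} = \sqrt{\left(\left(- \frac{1}{91}\right) \left(-16\right) + \frac{1}{7} \cdot 163\right) - 31158} = \sqrt{\left(\frac{16}{91} + \frac{163}{7}\right) - 31158} = \sqrt{\frac{305}{13} - 31158} = \sqrt{- \frac{404749}{13}} = \frac{i \sqrt{5261737}}{13}$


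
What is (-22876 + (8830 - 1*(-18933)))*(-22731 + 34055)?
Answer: 55340388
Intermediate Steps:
(-22876 + (8830 - 1*(-18933)))*(-22731 + 34055) = (-22876 + (8830 + 18933))*11324 = (-22876 + 27763)*11324 = 4887*11324 = 55340388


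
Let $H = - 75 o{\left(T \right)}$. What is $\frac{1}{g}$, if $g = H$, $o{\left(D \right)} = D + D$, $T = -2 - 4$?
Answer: $\frac{1}{900} \approx 0.0011111$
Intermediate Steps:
$T = -6$
$o{\left(D \right)} = 2 D$
$H = 900$ ($H = - 75 \cdot 2 \left(-6\right) = \left(-75\right) \left(-12\right) = 900$)
$g = 900$
$\frac{1}{g} = \frac{1}{900}$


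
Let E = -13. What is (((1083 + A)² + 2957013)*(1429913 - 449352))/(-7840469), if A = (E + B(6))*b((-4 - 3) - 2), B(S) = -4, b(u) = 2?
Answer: -3978541929254/7840469 ≈ -5.0744e+5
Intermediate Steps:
A = -34 (A = (-13 - 4)*2 = -17*2 = -34)
(((1083 + A)² + 2957013)*(1429913 - 449352))/(-7840469) = (((1083 - 34)² + 2957013)*(1429913 - 449352))/(-7840469) = ((1049² + 2957013)*980561)*(-1/7840469) = ((1100401 + 2957013)*980561)*(-1/7840469) = (4057414*980561)*(-1/7840469) = 3978541929254*(-1/7840469) = -3978541929254/7840469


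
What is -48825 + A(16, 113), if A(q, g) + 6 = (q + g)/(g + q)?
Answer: -48830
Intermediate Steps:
A(q, g) = -5 (A(q, g) = -6 + (q + g)/(g + q) = -6 + (g + q)/(g + q) = -6 + 1 = -5)
-48825 + A(16, 113) = -48825 - 5 = -48830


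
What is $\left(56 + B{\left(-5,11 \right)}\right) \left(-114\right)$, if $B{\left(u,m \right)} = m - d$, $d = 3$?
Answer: $-7296$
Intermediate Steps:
$B{\left(u,m \right)} = -3 + m$ ($B{\left(u,m \right)} = m - 3 = -3 + m$)
$\left(56 + B{\left(-5,11 \right)}\right) \left(-114\right) = \left(56 + \left(-3 + 11\right)\right) \left(-114\right) = \left(56 + 8\right) \left(-114\right) = 64 \left(-114\right) = -7296$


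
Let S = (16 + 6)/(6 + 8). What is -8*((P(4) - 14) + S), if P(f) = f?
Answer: 472/7 ≈ 67.429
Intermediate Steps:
S = 11/7 (S = 22/14 = 22*(1/14) = 11/7 ≈ 1.5714)
-8*((P(4) - 14) + S) = -8*((4 - 14) + 11/7) = -8*(-10 + 11/7) = -8*(-59/7) = 472/7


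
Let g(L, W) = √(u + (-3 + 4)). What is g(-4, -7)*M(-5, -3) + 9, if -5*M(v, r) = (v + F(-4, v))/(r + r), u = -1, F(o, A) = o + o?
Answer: 9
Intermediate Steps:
F(o, A) = 2*o
M(v, r) = -(-8 + v)/(10*r) (M(v, r) = -(v + 2*(-4))/(5*(r + r)) = -(v - 8)/(5*(2*r)) = -(-8 + v)*1/(2*r)/5 = -(-8 + v)/(10*r))
g(L, W) = 0 (g(L, W) = √(-1 + (-3 + 4)) = √(-1 + 1) = √0 = 0)
g(-4, -7)*M(-5, -3) + 9 = 0*((⅒)*(8 - 1*(-5))/(-3)) + 9 = 0*((⅒)*(-⅓)*(8 + 5)) + 9 = 0*((⅒)*(-⅓)*13) + 9 = 0*(-13/30) + 9 = 0 + 9 = 9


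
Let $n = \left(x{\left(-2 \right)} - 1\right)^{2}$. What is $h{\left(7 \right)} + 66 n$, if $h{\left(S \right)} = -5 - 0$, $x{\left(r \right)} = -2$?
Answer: $589$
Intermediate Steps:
$h{\left(S \right)} = -5$ ($h{\left(S \right)} = -5 + 0 = -5$)
$n = 9$ ($n = \left(-2 - 1\right)^{2} = \left(-3\right)^{2} = 9$)
$h{\left(7 \right)} + 66 n = -5 + 66 \cdot 9 = -5 + 594 = 589$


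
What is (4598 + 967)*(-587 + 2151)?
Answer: 8703660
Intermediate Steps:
(4598 + 967)*(-587 + 2151) = 5565*1564 = 8703660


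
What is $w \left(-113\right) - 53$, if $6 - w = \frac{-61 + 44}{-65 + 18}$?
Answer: $- \frac{32436}{47} \approx -690.13$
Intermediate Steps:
$w = \frac{265}{47}$ ($w = 6 - \frac{-61 + 44}{-65 + 18} = 6 - - \frac{17}{-47} = 6 - \left(-17\right) \left(- \frac{1}{47}\right) = 6 - \frac{17}{47} = \frac{265}{47} \approx 5.6383$)
$w \left(-113\right) - 53 = \frac{265}{47} \left(-113\right) - 53 = - \frac{29945}{47} - 53 = - \frac{32436}{47}$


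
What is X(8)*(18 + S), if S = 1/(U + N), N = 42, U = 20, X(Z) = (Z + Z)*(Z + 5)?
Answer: 116168/31 ≈ 3747.4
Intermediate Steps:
X(Z) = 2*Z*(5 + Z) (X(Z) = (2*Z)*(5 + Z) = 2*Z*(5 + Z))
S = 1/62 (S = 1/(20 + 42) = 1/62 ≈ 0.016129)
X(8)*(18 + S) = (2*8*(5 + 8))*(18 + 1/62) = (2*8*13)*(1117/62) = 208*(1117/62) = 116168/31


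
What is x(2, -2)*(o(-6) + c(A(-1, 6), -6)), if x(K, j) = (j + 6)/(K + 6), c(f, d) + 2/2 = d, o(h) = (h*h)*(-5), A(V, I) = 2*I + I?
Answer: -187/2 ≈ -93.500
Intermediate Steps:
A(V, I) = 3*I
o(h) = -5*h² (o(h) = h²*(-5) = -5*h²)
c(f, d) = -1 + d
x(K, j) = (6 + j)/(6 + K)
x(2, -2)*(o(-6) + c(A(-1, 6), -6)) = ((6 - 2)/(6 + 2))*(-5*(-6)² + (-1 - 6)) = (4/8)*(-5*36 - 7) = ((⅛)*4)*(-180 - 7) = (½)*(-187) = -187/2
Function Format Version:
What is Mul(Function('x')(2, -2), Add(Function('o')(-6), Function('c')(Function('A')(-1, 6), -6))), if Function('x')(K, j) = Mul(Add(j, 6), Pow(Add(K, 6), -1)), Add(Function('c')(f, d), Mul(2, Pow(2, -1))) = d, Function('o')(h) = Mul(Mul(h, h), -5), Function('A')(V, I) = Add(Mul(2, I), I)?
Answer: Rational(-187, 2) ≈ -93.500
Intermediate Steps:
Function('A')(V, I) = Mul(3, I)
Function('o')(h) = Mul(-5, Pow(h, 2)) (Function('o')(h) = Mul(Pow(h, 2), -5) = Mul(-5, Pow(h, 2)))
Function('c')(f, d) = Add(-1, d)
Function('x')(K, j) = Mul(Pow(Add(6, K), -1), Add(6, j)) (Function('x')(K, j) = Mul(Add(6, j), Pow(Add(6, K), -1)) = Mul(Pow(Add(6, K), -1), Add(6, j)))
Mul(Function('x')(2, -2), Add(Function('o')(-6), Function('c')(Function('A')(-1, 6), -6))) = Mul(Mul(Pow(Add(6, 2), -1), Add(6, -2)), Add(Mul(-5, Pow(-6, 2)), Add(-1, -6))) = Mul(Mul(Pow(8, -1), 4), Add(Mul(-5, 36), -7)) = Mul(Mul(Rational(1, 8), 4), Add(-180, -7)) = Mul(Rational(1, 2), -187) = Rational(-187, 2)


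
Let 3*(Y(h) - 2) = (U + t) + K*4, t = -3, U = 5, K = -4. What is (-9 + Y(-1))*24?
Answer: -280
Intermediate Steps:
Y(h) = -8/3 (Y(h) = 2 + ((5 - 3) - 4*4)/3 = 2 + (2 - 16)/3 = 2 + (⅓)*(-14) = 2 - 14/3 = -8/3)
(-9 + Y(-1))*24 = (-9 - 8/3)*24 = -35/3*24 = -280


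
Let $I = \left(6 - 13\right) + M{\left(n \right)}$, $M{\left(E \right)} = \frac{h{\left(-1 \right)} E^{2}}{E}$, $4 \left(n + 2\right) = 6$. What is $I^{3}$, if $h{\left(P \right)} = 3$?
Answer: $- \frac{4913}{8} \approx -614.13$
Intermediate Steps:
$n = - \frac{1}{2}$ ($n = -2 + \frac{1}{4} \cdot 6 = -2 + \frac{3}{2} = - \frac{1}{2} \approx -0.5$)
$M{\left(E \right)} = 3 E$ ($M{\left(E \right)} = \frac{3 E^{2}}{E} = 3 E$)
$I = - \frac{17}{2}$ ($I = \left(6 - 13\right) + 3 \left(- \frac{1}{2}\right) = -7 - \frac{3}{2} = - \frac{17}{2} \approx -8.5$)
$I^{3} = \left(- \frac{17}{2}\right)^{3} = - \frac{4913}{8}$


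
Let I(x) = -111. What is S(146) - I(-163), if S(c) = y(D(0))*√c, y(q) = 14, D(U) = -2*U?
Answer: 111 + 14*√146 ≈ 280.16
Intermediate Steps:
S(c) = 14*√c
S(146) - I(-163) = 14*√146 - 1*(-111) = 14*√146 + 111 = 111 + 14*√146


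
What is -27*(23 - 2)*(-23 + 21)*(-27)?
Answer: -30618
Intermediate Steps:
-27*(23 - 2)*(-23 + 21)*(-27) = -567*(-2)*(-27) = -27*(-42)*(-27) = 1134*(-27) = -30618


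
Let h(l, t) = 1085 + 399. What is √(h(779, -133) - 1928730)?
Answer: I*√1927246 ≈ 1388.3*I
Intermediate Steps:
h(l, t) = 1484
√(h(779, -133) - 1928730) = √(1484 - 1928730) = √(-1927246) = I*√1927246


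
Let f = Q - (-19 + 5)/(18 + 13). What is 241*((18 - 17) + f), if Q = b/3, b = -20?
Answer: -116885/93 ≈ -1256.8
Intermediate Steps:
Q = -20/3 ≈ -6.6667
f = -578/93 (f = -20/3 - (-19 + 5)/(18 + 13) = -20/3 - (-14)/31 = -20/3 - 1*(-14/31) = -20/3 + 14/31 = -578/93 ≈ -6.2151)
241*((18 - 17) + f) = 241*((18 - 17) - 578/93) = 241*(1 - 578/93) = 241*(-485/93) = -116885/93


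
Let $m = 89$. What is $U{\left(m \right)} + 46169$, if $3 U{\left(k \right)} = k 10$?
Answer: $\frac{139397}{3} \approx 46466.0$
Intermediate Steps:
$U{\left(k \right)} = \frac{10 k}{3}$ ($U{\left(k \right)} = \frac{k 10}{3} = \frac{10 k}{3}$)
$U{\left(m \right)} + 46169 = \frac{10}{3} \cdot 89 + 46169 = \frac{890}{3} + 46169 = \frac{139397}{3}$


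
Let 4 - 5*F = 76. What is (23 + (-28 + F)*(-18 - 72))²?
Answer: 14737921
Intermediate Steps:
F = -72/5 (F = ⅘ - ⅕*76 = ⅘ - 76/5 = -72/5 ≈ -14.400)
(23 + (-28 + F)*(-18 - 72))² = (23 + (-28 - 72/5)*(-18 - 72))² = (23 - 212/5*(-90))² = (23 + 3816)² = 3839² = 14737921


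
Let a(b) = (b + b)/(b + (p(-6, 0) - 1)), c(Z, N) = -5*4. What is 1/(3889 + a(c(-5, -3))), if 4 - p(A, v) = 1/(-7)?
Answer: 59/229591 ≈ 0.00025698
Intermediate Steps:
p(A, v) = 29/7 (p(A, v) = 4 - 1/(-7) = 4 - 1*(-⅐) = 4 + ⅐ = 29/7)
c(Z, N) = -20
a(b) = 2*b/(22/7 + b) (a(b) = (b + b)/(b + (29/7 - 1)) = (2*b)/(b + 22/7) = (2*b)/(22/7 + b) = 2*b/(22/7 + b))
1/(3889 + a(c(-5, -3))) = 1/(3889 + 14*(-20)/(22 + 7*(-20))) = 1/(3889 + 14*(-20)/(22 - 140)) = 1/(3889 + 14*(-20)/(-118)) = 1/(3889 + 14*(-20)*(-1/118)) = 1/(3889 + 140/59) = 1/(229591/59) = 59/229591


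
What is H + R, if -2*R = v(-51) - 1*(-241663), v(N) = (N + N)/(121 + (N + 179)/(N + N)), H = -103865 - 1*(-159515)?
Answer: -796121639/12214 ≈ -65181.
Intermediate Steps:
H = 55650 (H = -103865 + 159515 = 55650)
v(N) = 2*N/(121 + (179 + N)/(2*N)) (v(N) = (2*N)/(121 + (179 + N)/((2*N))) = (2*N)/(121 + (179 + N)*(1/(2*N))) = (2*N)/(121 + (179 + N)/(2*N)) = 2*N/(121 + (179 + N)/(2*N)))
R = -1475830739/12214 (R = -(4*(-51)²/(179 + 243*(-51)) - 1*(-241663))/2 = -(4*2601/(179 - 12393) + 241663)/2 = -(4*2601/(-12214) + 241663)/2 = -(4*2601*(-1/12214) + 241663)/2 = -(-5202/6107 + 241663)/2 = -½*1475830739/6107 = -1475830739/12214 ≈ -1.2083e+5)
H + R = 55650 - 1475830739/12214 = -796121639/12214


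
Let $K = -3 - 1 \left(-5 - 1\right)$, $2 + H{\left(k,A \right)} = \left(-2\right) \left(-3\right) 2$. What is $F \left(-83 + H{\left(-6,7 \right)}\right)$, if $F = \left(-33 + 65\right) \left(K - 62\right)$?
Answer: $137824$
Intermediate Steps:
$H{\left(k,A \right)} = 10$ ($H{\left(k,A \right)} = -2 + \left(-2\right) \left(-3\right) 2 = -2 + 6 \cdot 2 = -2 + 12 = 10$)
$K = 3$ ($K = -3 - 1 \left(-6\right) = -3 - -6 = -3 + 6 = 3$)
$F = -1888$ ($F = \left(-33 + 65\right) \left(3 - 62\right) = 32 \left(-59\right) = -1888$)
$F \left(-83 + H{\left(-6,7 \right)}\right) = - 1888 \left(-83 + 10\right) = \left(-1888\right) \left(-73\right) = 137824$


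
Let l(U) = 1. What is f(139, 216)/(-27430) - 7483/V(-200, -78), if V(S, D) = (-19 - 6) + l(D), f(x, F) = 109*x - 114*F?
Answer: 102743021/329160 ≈ 312.14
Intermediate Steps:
f(x, F) = -114*F + 109*x
V(S, D) = -24 (V(S, D) = (-19 - 6) + 1 = -25 + 1 = -24)
f(139, 216)/(-27430) - 7483/V(-200, -78) = (-114*216 + 109*139)/(-27430) - 7483/(-24) = (-24624 + 15151)*(-1/27430) - 7483*(-1/24) = -9473*(-1/27430) + 7483/24 = 9473/27430 + 7483/24 = 102743021/329160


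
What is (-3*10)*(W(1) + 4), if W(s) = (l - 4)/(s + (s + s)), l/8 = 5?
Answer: -480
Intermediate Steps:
l = 40 (l = 8*5 = 40)
W(s) = 12/s (W(s) = (40 - 4)/(s + (s + s)) = 36/(s + 2*s) = 36/((3*s)) = 36*(1/(3*s)) = 12/s)
(-3*10)*(W(1) + 4) = (-3*10)*(12/1 + 4) = -30*(12*1 + 4) = -30*(12 + 4) = -30*16 = -480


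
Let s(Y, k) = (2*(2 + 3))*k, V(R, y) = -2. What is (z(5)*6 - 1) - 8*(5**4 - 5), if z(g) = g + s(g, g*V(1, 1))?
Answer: -5531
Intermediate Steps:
s(Y, k) = 10*k (s(Y, k) = (2*5)*k = 10*k)
z(g) = -19*g (z(g) = g + 10*(g*(-2)) = g + 10*(-2*g) = g - 20*g = -19*g)
(z(5)*6 - 1) - 8*(5**4 - 5) = (-19*5*6 - 1) - 8*(5**4 - 5) = (-95*6 - 1) - 8*(625 - 5) = (-570 - 1) - 8*620 = -571 - 4960 = -5531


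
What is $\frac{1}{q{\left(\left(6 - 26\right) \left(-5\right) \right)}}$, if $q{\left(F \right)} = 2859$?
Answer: $\frac{1}{2859} \approx 0.00034977$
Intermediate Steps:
$\frac{1}{q{\left(\left(6 - 26\right) \left(-5\right) \right)}} = \frac{1}{2859}$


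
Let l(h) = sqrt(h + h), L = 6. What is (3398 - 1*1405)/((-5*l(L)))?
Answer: -1993*sqrt(3)/30 ≈ -115.07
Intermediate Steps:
l(h) = sqrt(2)*sqrt(h) (l(h) = sqrt(2*h) = sqrt(2)*sqrt(h))
(3398 - 1*1405)/((-5*l(L))) = (3398 - 1*1405)/((-5*sqrt(2)*sqrt(6))) = (3398 - 1405)/((-10*sqrt(3))) = 1993/((-10*sqrt(3))) = 1993*(-sqrt(3)/30) = -1993*sqrt(3)/30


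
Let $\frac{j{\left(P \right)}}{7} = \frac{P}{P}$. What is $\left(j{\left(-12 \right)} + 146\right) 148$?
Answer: $22644$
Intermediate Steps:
$j{\left(P \right)} = 7$ ($j{\left(P \right)} = 7 \frac{P}{P} = 7 \cdot 1 = 7$)
$\left(j{\left(-12 \right)} + 146\right) 148 = \left(7 + 146\right) 148 = 153 \cdot 148 = 22644$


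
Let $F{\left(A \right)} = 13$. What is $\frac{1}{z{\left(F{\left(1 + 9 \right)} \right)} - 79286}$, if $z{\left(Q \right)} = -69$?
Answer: $- \frac{1}{79355} \approx -1.2602 \cdot 10^{-5}$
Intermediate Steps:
$\frac{1}{z{\left(F{\left(1 + 9 \right)} \right)} - 79286} = \frac{1}{-69 - 79286} = \frac{1}{-79355} = - \frac{1}{79355}$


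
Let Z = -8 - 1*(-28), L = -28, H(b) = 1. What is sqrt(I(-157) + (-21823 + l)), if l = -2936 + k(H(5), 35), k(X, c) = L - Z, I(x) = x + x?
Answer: I*sqrt(25121) ≈ 158.5*I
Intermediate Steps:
Z = 20 (Z = -8 + 28 = 20)
I(x) = 2*x
k(X, c) = -48 (k(X, c) = -28 - 1*20 = -28 - 20 = -48)
l = -2984 (l = -2936 - 48 = -2984)
sqrt(I(-157) + (-21823 + l)) = sqrt(2*(-157) + (-21823 - 2984)) = sqrt(-314 - 24807) = sqrt(-25121) = I*sqrt(25121)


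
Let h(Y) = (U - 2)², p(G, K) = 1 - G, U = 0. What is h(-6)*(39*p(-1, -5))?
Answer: 312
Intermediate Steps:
h(Y) = 4 (h(Y) = (0 - 2)² = (-2)² = 4)
h(-6)*(39*p(-1, -5)) = 4*(39*(1 - 1*(-1))) = 4*(39*(1 + 1)) = 4*(39*2) = 4*78 = 312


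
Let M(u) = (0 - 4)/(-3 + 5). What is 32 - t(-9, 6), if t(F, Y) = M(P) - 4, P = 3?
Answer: 38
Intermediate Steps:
M(u) = -2 (M(u) = -4/2 = -4*½ = -2)
t(F, Y) = -6 (t(F, Y) = -2 - 4 = -6)
32 - t(-9, 6) = 32 - 1*(-6) = 32 + 6 = 38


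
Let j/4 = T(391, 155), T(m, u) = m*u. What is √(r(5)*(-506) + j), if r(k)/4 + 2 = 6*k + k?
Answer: 46*√83 ≈ 419.08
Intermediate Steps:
r(k) = -8 + 28*k (r(k) = -8 + 4*(6*k + k) = -8 + 4*(7*k) = -8 + 28*k)
j = 242420 (j = 4*(391*155) = 4*60605 = 242420)
√(r(5)*(-506) + j) = √((-8 + 28*5)*(-506) + 242420) = √((-8 + 140)*(-506) + 242420) = √(132*(-506) + 242420) = √(-66792 + 242420) = √175628 = 46*√83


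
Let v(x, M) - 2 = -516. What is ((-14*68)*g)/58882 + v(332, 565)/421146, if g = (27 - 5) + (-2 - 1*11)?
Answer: -909661069/6199479693 ≈ -0.14673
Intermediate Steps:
v(x, M) = -514 (v(x, M) = 2 - 516 = -514)
g = 9 (g = 22 + (-2 - 11) = 22 - 13 = 9)
((-14*68)*g)/58882 + v(332, 565)/421146 = (-14*68*9)/58882 - 514/421146 = -952*9*(1/58882) - 514*1/421146 = -8568*1/58882 - 257/210573 = -4284/29441 - 257/210573 = -909661069/6199479693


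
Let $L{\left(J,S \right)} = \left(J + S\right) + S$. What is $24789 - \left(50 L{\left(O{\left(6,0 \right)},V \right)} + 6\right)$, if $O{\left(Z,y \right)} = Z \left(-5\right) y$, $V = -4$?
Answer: $25183$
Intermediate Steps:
$O{\left(Z,y \right)} = - 5 Z y$
$L{\left(J,S \right)} = J + 2 S$
$24789 - \left(50 L{\left(O{\left(6,0 \right)},V \right)} + 6\right) = 24789 - \left(50 \left(\left(-5\right) 6 \cdot 0 + 2 \left(-4\right)\right) + 6\right) = 24789 - \left(50 \left(0 - 8\right) + 6\right) = 24789 - \left(50 \left(-8\right) + 6\right) = 24789 - \left(-400 + 6\right) = 24789 - -394 = 24789 + 394 = 25183$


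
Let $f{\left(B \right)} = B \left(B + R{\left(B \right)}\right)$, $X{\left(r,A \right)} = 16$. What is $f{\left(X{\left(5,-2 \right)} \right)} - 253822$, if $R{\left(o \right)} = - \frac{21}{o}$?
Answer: $-253587$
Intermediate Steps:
$f{\left(B \right)} = B \left(B - \frac{21}{B}\right)$
$f{\left(X{\left(5,-2 \right)} \right)} - 253822 = \left(-21 + 16^{2}\right) - 253822 = \left(-21 + 256\right) - 253822 = 235 - 253822 = -253587$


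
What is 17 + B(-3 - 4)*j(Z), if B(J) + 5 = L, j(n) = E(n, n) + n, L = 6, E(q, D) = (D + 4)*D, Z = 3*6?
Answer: 431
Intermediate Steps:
Z = 18
E(q, D) = D*(4 + D) (E(q, D) = (4 + D)*D = D*(4 + D))
j(n) = n + n*(4 + n) (j(n) = n*(4 + n) + n = n + n*(4 + n))
B(J) = 1 (B(J) = -5 + 6 = 1)
17 + B(-3 - 4)*j(Z) = 17 + 1*(18*(5 + 18)) = 17 + 1*(18*23) = 17 + 1*414 = 17 + 414 = 431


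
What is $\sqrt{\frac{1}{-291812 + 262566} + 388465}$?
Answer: $\frac{\sqrt{332265191938694}}{29246} \approx 623.27$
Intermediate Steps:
$\sqrt{\frac{1}{-291812 + 262566} + 388465} = \sqrt{\frac{1}{-29246} + 388465} = \sqrt{- \frac{1}{29246} + 388465} = \sqrt{\frac{11361047389}{29246}} = \frac{\sqrt{332265191938694}}{29246}$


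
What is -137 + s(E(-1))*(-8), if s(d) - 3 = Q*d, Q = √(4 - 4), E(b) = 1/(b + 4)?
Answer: -161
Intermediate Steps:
E(b) = 1/(4 + b)
Q = 0 (Q = √0 = 0)
s(d) = 3 (s(d) = 3 + 0*d = 3 + 0 = 3)
-137 + s(E(-1))*(-8) = -137 + 3*(-8) = -137 - 24 = -161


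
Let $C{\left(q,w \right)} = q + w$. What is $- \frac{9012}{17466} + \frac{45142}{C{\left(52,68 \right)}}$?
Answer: $\frac{65614061}{174660} \approx 375.67$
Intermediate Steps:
$- \frac{9012}{17466} + \frac{45142}{C{\left(52,68 \right)}} = - \frac{9012}{17466} + \frac{45142}{52 + 68} = \left(-9012\right) \frac{1}{17466} + \frac{45142}{120} = - \frac{1502}{2911} + 45142 \cdot \frac{1}{120} = - \frac{1502}{2911} + \frac{22571}{60} = \frac{65614061}{174660}$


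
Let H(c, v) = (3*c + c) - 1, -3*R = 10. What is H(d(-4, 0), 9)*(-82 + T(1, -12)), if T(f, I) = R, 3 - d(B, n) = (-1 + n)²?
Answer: -1792/3 ≈ -597.33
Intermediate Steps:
R = -10/3 (R = -⅓*10 = -10/3 ≈ -3.3333)
d(B, n) = 3 - (-1 + n)²
T(f, I) = -10/3
H(c, v) = -1 + 4*c (H(c, v) = 4*c - 1 = -1 + 4*c)
H(d(-4, 0), 9)*(-82 + T(1, -12)) = (-1 + 4*(3 - (-1 + 0)²))*(-82 - 10/3) = (-1 + 4*(3 - 1*(-1)²))*(-256/3) = (-1 + 4*(3 - 1*1))*(-256/3) = (-1 + 4*(3 - 1))*(-256/3) = (-1 + 4*2)*(-256/3) = (-1 + 8)*(-256/3) = 7*(-256/3) = -1792/3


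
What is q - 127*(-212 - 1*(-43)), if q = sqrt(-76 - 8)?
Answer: 21463 + 2*I*sqrt(21) ≈ 21463.0 + 9.1651*I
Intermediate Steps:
q = 2*I*sqrt(21) (q = sqrt(-84) = 2*I*sqrt(21) ≈ 9.1651*I)
q - 127*(-212 - 1*(-43)) = 2*I*sqrt(21) - 127*(-212 - 1*(-43)) = 2*I*sqrt(21) - 127*(-212 + 43) = 2*I*sqrt(21) - 127*(-169) = 2*I*sqrt(21) + 21463 = 21463 + 2*I*sqrt(21)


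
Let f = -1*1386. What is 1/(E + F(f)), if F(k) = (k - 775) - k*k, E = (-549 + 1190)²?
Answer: -1/1512276 ≈ -6.6126e-7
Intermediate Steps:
f = -1386
E = 410881 (E = 641² = 410881)
F(k) = -775 + k - k² (F(k) = (-775 + k) - k² = -775 + k - k²)
1/(E + F(f)) = 1/(410881 + (-775 - 1386 - 1*(-1386)²)) = 1/(410881 + (-775 - 1386 - 1*1920996)) = 1/(410881 + (-775 - 1386 - 1920996)) = 1/(410881 - 1923157) = 1/(-1512276) = -1/1512276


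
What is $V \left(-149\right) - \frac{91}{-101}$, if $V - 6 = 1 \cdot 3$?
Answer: $- \frac{135350}{101} \approx -1340.1$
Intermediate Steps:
$V = 9$ ($V = 6 + 1 \cdot 3 = 6 + 3 = 9$)
$V \left(-149\right) - \frac{91}{-101} = 9 \left(-149\right) - \frac{91}{-101} = -1341 - - \frac{91}{101} = -1341 + \frac{91}{101} = - \frac{135350}{101}$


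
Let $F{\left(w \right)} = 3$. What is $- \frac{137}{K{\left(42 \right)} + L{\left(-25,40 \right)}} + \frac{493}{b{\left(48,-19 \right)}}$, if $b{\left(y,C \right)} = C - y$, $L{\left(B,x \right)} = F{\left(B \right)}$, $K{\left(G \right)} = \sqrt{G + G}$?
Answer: $- \frac{3146}{1675} - \frac{274 \sqrt{21}}{75} \approx -18.62$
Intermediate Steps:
$K{\left(G \right)} = \sqrt{2} \sqrt{G}$ ($K{\left(G \right)} = \sqrt{2 G} = \sqrt{2} \sqrt{G}$)
$L{\left(B,x \right)} = 3$
$- \frac{137}{K{\left(42 \right)} + L{\left(-25,40 \right)}} + \frac{493}{b{\left(48,-19 \right)}} = - \frac{137}{\sqrt{2} \sqrt{42} + 3} + \frac{493}{-19 - 48} = - \frac{137}{2 \sqrt{21} + 3} + \frac{493}{-19 - 48} = - \frac{137}{3 + 2 \sqrt{21}} + \frac{493}{-67} = - \frac{137}{3 + 2 \sqrt{21}} + 493 \left(- \frac{1}{67}\right) = - \frac{137}{3 + 2 \sqrt{21}} - \frac{493}{67} = - \frac{493}{67} - \frac{137}{3 + 2 \sqrt{21}}$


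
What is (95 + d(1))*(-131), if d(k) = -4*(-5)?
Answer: -15065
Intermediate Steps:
d(k) = 20
(95 + d(1))*(-131) = (95 + 20)*(-131) = 115*(-131) = -15065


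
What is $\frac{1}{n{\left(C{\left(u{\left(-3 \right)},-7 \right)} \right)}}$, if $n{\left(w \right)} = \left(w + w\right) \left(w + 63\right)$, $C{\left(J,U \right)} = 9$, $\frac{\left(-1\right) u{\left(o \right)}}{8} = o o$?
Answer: $\frac{1}{1296} \approx 0.0007716$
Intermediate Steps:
$u{\left(o \right)} = - 8 o^{2}$ ($u{\left(o \right)} = - 8 o o = - 8 o^{2}$)
$n{\left(w \right)} = 2 w \left(63 + w\right)$
$\frac{1}{n{\left(C{\left(u{\left(-3 \right)},-7 \right)} \right)}} = \frac{1}{2 \cdot 9 \left(63 + 9\right)} = \frac{1}{2 \cdot 9 \cdot 72} = \frac{1}{1296}$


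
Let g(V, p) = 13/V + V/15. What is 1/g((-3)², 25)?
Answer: 45/92 ≈ 0.48913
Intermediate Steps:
g(V, p) = 13/V + V/15 (g(V, p) = 13/V + V*(1/15) = 13/V + V/15)
1/g((-3)², 25) = 1/(13/((-3)²) + (1/15)*(-3)²) = 1/(13/9 + (1/15)*9) = 1/(13*(⅑) + ⅗) = 1/(13/9 + ⅗) = 1/(92/45) = 45/92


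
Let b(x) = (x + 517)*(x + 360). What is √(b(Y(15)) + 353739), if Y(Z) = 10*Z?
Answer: 3*√77101 ≈ 833.01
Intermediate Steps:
b(x) = (360 + x)*(517 + x) (b(x) = (517 + x)*(360 + x) = (360 + x)*(517 + x))
√(b(Y(15)) + 353739) = √((186120 + (10*15)² + 877*(10*15)) + 353739) = √((186120 + 150² + 877*150) + 353739) = √((186120 + 22500 + 131550) + 353739) = √(340170 + 353739) = √693909 = 3*√77101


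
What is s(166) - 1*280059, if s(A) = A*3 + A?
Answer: -279395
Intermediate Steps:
s(A) = 4*A (s(A) = 3*A + A = 4*A)
s(166) - 1*280059 = 4*166 - 1*280059 = 664 - 280059 = -279395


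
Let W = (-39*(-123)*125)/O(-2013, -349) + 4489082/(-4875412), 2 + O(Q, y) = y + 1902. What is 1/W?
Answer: 1260294002/486076059053 ≈ 0.0025928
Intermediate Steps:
O(Q, y) = 1900 + y (O(Q, y) = -2 + (y + 1902) = -2 + (1902 + y) = 1900 + y)
W = 486076059053/1260294002 (W = (-39*(-123)*125)/(1900 - 349) + 4489082/(-4875412) = (4797*125)/1551 + 4489082*(-1/4875412) = 599625*(1/1551) - 2244541/2437706 = 199875/517 - 2244541/2437706 = 486076059053/1260294002 ≈ 385.68)
1/W = 1/(486076059053/1260294002) = 1260294002/486076059053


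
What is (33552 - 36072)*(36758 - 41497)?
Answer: 11942280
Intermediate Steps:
(33552 - 36072)*(36758 - 41497) = -2520*(-4739) = 11942280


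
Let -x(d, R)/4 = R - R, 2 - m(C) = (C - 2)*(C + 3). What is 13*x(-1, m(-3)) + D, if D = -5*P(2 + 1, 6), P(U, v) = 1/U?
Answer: -5/3 ≈ -1.6667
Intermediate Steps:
m(C) = 2 - (-2 + C)*(3 + C) (m(C) = 2 - (C - 2)*(C + 3) = 2 - (-2 + C)*(3 + C))
x(d, R) = 0 (x(d, R) = -4*(R - R) = -4*0 = 0)
D = -5/3 (D = -5/(2 + 1) = -5/3 ≈ -1.6667)
13*x(-1, m(-3)) + D = 13*0 - 5/3 = 0 - 5/3 = -5/3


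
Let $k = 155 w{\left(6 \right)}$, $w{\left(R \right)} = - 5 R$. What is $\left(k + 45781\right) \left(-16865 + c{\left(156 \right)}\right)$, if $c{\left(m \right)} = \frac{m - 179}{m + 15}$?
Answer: $- \frac{118619253878}{171} \approx -6.9368 \cdot 10^{8}$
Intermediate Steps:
$c{\left(m \right)} = \frac{-179 + m}{15 + m}$
$k = -4650$ ($k = 155 \left(\left(-5\right) 6\right) = 155 \left(-30\right) = -4650$)
$\left(k + 45781\right) \left(-16865 + c{\left(156 \right)}\right) = \left(-4650 + 45781\right) \left(-16865 + \frac{-179 + 156}{15 + 156}\right) = 41131 \left(-16865 + \frac{1}{171} \left(-23\right)\right) = 41131 \left(-16865 - \frac{23}{171}\right) = 41131 \left(- \frac{2883938}{171}\right) = - \frac{118619253878}{171}$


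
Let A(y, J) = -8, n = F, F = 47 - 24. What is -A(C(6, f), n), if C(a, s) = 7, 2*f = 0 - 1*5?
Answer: 8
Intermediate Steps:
f = -5/2 (f = (0 - 1*5)/2 = (0 - 5)/2 = (½)*(-5) = -5/2 ≈ -2.5000)
F = 23
n = 23
-A(C(6, f), n) = -1*(-8) = 8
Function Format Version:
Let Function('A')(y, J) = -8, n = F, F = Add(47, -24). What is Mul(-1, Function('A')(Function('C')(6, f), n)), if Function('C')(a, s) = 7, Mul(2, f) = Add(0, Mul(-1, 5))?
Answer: 8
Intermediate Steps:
f = Rational(-5, 2) (f = Mul(Rational(1, 2), Add(0, Mul(-1, 5))) = Mul(Rational(1, 2), Add(0, -5)) = Mul(Rational(1, 2), -5) = Rational(-5, 2) ≈ -2.5000)
F = 23
n = 23
Mul(-1, Function('A')(Function('C')(6, f), n)) = Mul(-1, -8) = 8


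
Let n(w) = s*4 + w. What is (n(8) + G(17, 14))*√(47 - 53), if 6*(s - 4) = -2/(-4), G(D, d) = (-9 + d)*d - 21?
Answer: 220*I*√6/3 ≈ 179.63*I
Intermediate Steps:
G(D, d) = -21 + d*(-9 + d) (G(D, d) = d*(-9 + d) - 21 = -21 + d*(-9 + d))
s = 49/12 (s = 4 + (-2/(-4))/6 = 4 + (-2*(-¼))/6 = 4 + (⅙)*(½) = 4 + 1/12 = 49/12 ≈ 4.0833)
n(w) = 49/3 + w (n(w) = (49/12)*4 + w = 49/3 + w)
(n(8) + G(17, 14))*√(47 - 53) = ((49/3 + 8) + (-21 + 14² - 9*14))*√(47 - 53) = (73/3 + (-21 + 196 - 126))*√(-6) = (73/3 + 49)*(I*√6) = 220*(I*√6)/3 = 220*I*√6/3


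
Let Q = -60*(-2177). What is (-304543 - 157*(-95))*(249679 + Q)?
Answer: -110145238772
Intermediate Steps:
Q = 130620
(-304543 - 157*(-95))*(249679 + Q) = (-304543 - 157*(-95))*(249679 + 130620) = (-304543 + 14915)*380299 = -289628*380299 = -110145238772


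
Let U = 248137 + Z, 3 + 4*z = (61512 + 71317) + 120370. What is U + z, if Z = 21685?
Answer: 333121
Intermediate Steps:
z = 63299 (z = -3/4 + ((61512 + 71317) + 120370)/4 = -3/4 + (132829 + 120370)/4 = -3/4 + (1/4)*253199 = -3/4 + 253199/4 = 63299)
U = 269822 (U = 248137 + 21685 = 269822)
U + z = 269822 + 63299 = 333121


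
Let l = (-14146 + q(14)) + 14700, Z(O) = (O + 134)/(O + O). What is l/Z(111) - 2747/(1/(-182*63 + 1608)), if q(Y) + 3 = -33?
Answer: 947813838/35 ≈ 2.7080e+7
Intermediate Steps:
q(Y) = -36 (q(Y) = -3 - 33 = -36)
Z(O) = (134 + O)/(2*O) (Z(O) = (134 + O)/((2*O)) = (134 + O)*(1/(2*O)) = (134 + O)/(2*O))
l = 518 (l = (-14146 - 36) + 14700 = -14182 + 14700 = 518)
l/Z(111) - 2747/(1/(-182*63 + 1608)) = 518/(((1/2)*(134 + 111)/111)) - 2747/(1/(-182*63 + 1608)) = 518/(((1/2)*(1/111)*245)) - 2747/(1/(-11466 + 1608)) = 518/(245/222) - 2747/(1/(-9858)) = 518*(222/245) - 2747/(-1/9858) = 16428/35 - 2747*(-9858) = 16428/35 + 27079926 = 947813838/35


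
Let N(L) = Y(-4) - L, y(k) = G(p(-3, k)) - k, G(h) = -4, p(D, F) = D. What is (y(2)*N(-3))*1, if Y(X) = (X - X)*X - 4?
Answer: 6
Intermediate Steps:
y(k) = -4 - k
Y(X) = -4 (Y(X) = 0*X - 4 = 0 - 4 = -4)
N(L) = -4 - L
(y(2)*N(-3))*1 = ((-4 - 1*2)*(-4 - 1*(-3)))*1 = ((-4 - 2)*(-4 + 3))*1 = -6*(-1)*1 = 6*1 = 6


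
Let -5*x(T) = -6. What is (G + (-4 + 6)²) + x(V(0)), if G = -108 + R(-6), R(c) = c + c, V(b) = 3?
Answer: -574/5 ≈ -114.80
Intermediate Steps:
R(c) = 2*c
x(T) = 6/5 (x(T) = -⅕*(-6) = 6/5)
G = -120 (G = -108 + 2*(-6) = -108 - 12 = -120)
(G + (-4 + 6)²) + x(V(0)) = (-120 + (-4 + 6)²) + 6/5 = (-120 + 2²) + 6/5 = (-120 + 4) + 6/5 = -116 + 6/5 = -574/5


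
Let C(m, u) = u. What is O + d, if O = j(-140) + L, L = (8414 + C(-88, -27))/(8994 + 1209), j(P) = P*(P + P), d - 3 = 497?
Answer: 405067487/10203 ≈ 39701.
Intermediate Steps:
d = 500 (d = 3 + 497 = 500)
j(P) = 2*P² (j(P) = P*(2*P) = 2*P²)
L = 8387/10203 (L = (8414 - 27)/(8994 + 1209) = 8387/10203 ≈ 0.82201)
O = 399965987/10203 (O = 2*(-140)² + 8387/10203 = 2*19600 + 8387/10203 = 39200 + 8387/10203 = 399965987/10203 ≈ 39201.)
O + d = 399965987/10203 + 500 = 405067487/10203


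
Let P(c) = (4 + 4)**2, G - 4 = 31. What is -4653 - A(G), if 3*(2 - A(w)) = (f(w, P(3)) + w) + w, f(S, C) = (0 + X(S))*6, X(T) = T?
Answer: -13685/3 ≈ -4561.7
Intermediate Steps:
G = 35 (G = 4 + 31 = 35)
P(c) = 64 (P(c) = 8**2 = 64)
f(S, C) = 6*S (f(S, C) = (0 + S)*6 = S*6 = 6*S)
A(w) = 2 - 8*w/3 (A(w) = 2 - ((6*w + w) + w)/3 = 2 - (7*w + w)/3 = 2 - 8*w/3)
-4653 - A(G) = -4653 - (2 - 8/3*35) = -4653 - (2 - 280/3) = -4653 - 1*(-274/3) = -4653 + 274/3 = -13685/3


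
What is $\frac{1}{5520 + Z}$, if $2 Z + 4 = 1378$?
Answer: $\frac{1}{6207} \approx 0.00016111$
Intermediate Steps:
$Z = 687$ ($Z = -2 + \frac{1}{2} \cdot 1378 = -2 + 689 = 687$)
$\frac{1}{5520 + Z} = \frac{1}{5520 + 687} = \frac{1}{6207}$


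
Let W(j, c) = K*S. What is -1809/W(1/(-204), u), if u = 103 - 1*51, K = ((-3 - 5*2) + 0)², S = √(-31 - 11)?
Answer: 603*I*√42/2366 ≈ 1.6517*I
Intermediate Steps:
S = I*√42 (S = √(-42) = I*√42 ≈ 6.4807*I)
K = 169 (K = ((-3 - 10) + 0)² = (-13 + 0)² = (-13)² = 169)
u = 52 (u = 103 - 51 = 52)
W(j, c) = 169*I*√42 (W(j, c) = 169*(I*√42) = 169*I*√42)
-1809/W(1/(-204), u) = -1809*(-I*√42/7098) = -(-603)*I*√42/2366 = 603*I*√42/2366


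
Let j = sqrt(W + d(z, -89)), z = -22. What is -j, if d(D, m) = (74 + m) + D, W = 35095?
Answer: -sqrt(35058) ≈ -187.24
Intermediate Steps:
d(D, m) = 74 + D + m
j = sqrt(35058) (j = sqrt(35095 + (74 - 22 - 89)) = sqrt(35095 - 37) = sqrt(35058) ≈ 187.24)
-j = -sqrt(35058)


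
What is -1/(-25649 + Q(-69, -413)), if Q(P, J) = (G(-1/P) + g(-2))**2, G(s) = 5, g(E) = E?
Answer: 1/25640 ≈ 3.9002e-5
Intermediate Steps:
Q(P, J) = 9 (Q(P, J) = (5 - 2)**2 = 3**2 = 9)
-1/(-25649 + Q(-69, -413)) = -1/(-25649 + 9) = -1/(-25640) = -1*(-1/25640) = 1/25640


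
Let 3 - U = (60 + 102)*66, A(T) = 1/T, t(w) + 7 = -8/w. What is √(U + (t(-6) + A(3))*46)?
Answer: I*√98409/3 ≈ 104.57*I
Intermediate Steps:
t(w) = -7 - 8/w
A(T) = 1/T
U = -10689 (U = 3 - (60 + 102)*66 = 3 - 162*66 = 3 - 1*10692 = 3 - 10692 = -10689)
√(U + (t(-6) + A(3))*46) = √(-10689 + ((-7 - 8/(-6)) + 1/3)*46) = √(-10689 + ((-7 - 8*(-⅙)) + ⅓)*46) = √(-10689 + ((-7 + 4/3) + ⅓)*46) = √(-10689 + (-17/3 + ⅓)*46) = √(-10689 - 16/3*46) = √(-10689 - 736/3) = √(-32803/3) = I*√98409/3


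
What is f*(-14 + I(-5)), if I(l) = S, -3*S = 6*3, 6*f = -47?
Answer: 470/3 ≈ 156.67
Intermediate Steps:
f = -47/6 (f = (1/6)*(-47) = -47/6 ≈ -7.8333)
S = -6 (S = -2*3 = -1/3*18 = -6)
I(l) = -6
f*(-14 + I(-5)) = -47*(-14 - 6)/6 = -47/6*(-20) = 470/3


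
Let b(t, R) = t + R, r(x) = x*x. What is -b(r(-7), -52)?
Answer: 3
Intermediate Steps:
r(x) = x**2
b(t, R) = R + t
-b(r(-7), -52) = -(-52 + (-7)**2) = -(-52 + 49) = -1*(-3) = 3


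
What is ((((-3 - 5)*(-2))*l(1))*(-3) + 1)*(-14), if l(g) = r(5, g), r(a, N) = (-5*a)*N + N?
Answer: -16142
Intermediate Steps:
r(a, N) = N - 5*N*a (r(a, N) = -5*N*a + N = N - 5*N*a)
l(g) = -24*g (l(g) = g*(1 - 5*5) = g*(1 - 25) = g*(-24) = -24*g)
((((-3 - 5)*(-2))*l(1))*(-3) + 1)*(-14) = ((((-3 - 5)*(-2))*(-24*1))*(-3) + 1)*(-14) = ((-8*(-2)*(-24))*(-3) + 1)*(-14) = ((16*(-24))*(-3) + 1)*(-14) = (-384*(-3) + 1)*(-14) = (1152 + 1)*(-14) = 1153*(-14) = -16142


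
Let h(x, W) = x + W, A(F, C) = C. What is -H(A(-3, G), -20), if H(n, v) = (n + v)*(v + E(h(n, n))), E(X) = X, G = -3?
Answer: -598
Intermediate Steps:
h(x, W) = W + x
H(n, v) = (n + v)*(v + 2*n) (H(n, v) = (n + v)*(v + (n + n)) = (n + v)*(v + 2*n))
-H(A(-3, G), -20) = -((-20)**2 + 2*(-3)**2 + 3*(-3)*(-20)) = -(400 + 2*9 + 180) = -(400 + 18 + 180) = -1*598 = -598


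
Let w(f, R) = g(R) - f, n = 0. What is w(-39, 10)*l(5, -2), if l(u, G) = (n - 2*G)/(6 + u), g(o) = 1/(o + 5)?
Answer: 2344/165 ≈ 14.206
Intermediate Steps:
g(o) = 1/(5 + o)
l(u, G) = -2*G/(6 + u) (l(u, G) = (0 - 2*G)/(6 + u) = (-2*G)/(6 + u) = -2*G/(6 + u))
w(f, R) = 1/(5 + R) - f
w(-39, 10)*l(5, -2) = ((1 - 1*(-39)*(5 + 10))/(5 + 10))*(-2*(-2)/(6 + 5)) = ((1 - 1*(-39)*15)/15)*(-2*(-2)/11) = ((1 + 585)/15)*(-2*(-2)*1/11) = ((1/15)*586)*(4/11) = (586/15)*(4/11) = 2344/165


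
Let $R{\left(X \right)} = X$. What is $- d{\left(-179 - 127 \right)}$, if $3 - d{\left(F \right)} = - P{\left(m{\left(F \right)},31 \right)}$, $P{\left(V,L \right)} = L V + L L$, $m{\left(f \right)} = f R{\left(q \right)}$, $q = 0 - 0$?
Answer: $-964$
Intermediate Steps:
$q = 0$ ($q = 0 + 0 = 0$)
$m{\left(f \right)} = 0$ ($m{\left(f \right)} = f 0 = 0$)
$P{\left(V,L \right)} = L^{2} + L V$ ($P{\left(V,L \right)} = L V + L^{2} = L^{2} + L V$)
$d{\left(F \right)} = 964$ ($d{\left(F \right)} = 3 - - 31 \left(31 + 0\right) = 3 - - 31 \cdot 31 = 3 - \left(-1\right) 961 = 3 - -961 = 3 + 961 = 964$)
$- d{\left(-179 - 127 \right)} = \left(-1\right) 964 = -964$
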